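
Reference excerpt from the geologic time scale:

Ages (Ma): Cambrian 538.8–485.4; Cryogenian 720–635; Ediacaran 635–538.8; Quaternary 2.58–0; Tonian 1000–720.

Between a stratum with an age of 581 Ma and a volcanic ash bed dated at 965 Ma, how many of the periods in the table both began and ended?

1

965 Ma sits inside the Tonian (1000–720) and 581 Ma inside the Ediacaran (635–538.8); neither of those is wholly between the two dates.
The listed periods lying completely between them are Cryogenian — 1 in all.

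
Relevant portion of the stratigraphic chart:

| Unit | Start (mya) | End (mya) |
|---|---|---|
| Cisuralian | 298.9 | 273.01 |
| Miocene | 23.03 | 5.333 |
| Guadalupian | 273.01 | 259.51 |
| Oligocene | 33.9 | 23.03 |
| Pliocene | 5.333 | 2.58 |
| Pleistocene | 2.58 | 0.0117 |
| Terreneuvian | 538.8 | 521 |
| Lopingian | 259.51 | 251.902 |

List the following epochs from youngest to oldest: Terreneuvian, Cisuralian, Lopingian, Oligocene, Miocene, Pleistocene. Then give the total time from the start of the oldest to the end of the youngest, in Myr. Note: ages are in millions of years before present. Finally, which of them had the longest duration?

Pleistocene, Miocene, Oligocene, Lopingian, Cisuralian, Terreneuvian; total span 538.7883 Myr; longest is Cisuralian

From the excerpt: Terreneuvian 538.8–521; Cisuralian 298.9–273.01; Lopingian 259.51–251.902; Oligocene 33.9–23.03; Miocene 23.03–5.333; Pleistocene 2.58–0.0117 (Ma).
Larger Ma is earlier, so the oldest is Terreneuvian and the youngest is Pleistocene; youngest to oldest: Pleistocene, Miocene, Oligocene, Lopingian, Cisuralian, Terreneuvian.
Oldest start 538.8 minus youngest end 0.0117 gives 538.7883 Myr overall.
Individual lengths (start − end): Oligocene 10.87; Miocene 17.697; Terreneuvian 17.8; Pleistocene 2.5683; Lopingian 7.608; Cisuralian 25.89. The largest is Cisuralian at 25.89 Myr.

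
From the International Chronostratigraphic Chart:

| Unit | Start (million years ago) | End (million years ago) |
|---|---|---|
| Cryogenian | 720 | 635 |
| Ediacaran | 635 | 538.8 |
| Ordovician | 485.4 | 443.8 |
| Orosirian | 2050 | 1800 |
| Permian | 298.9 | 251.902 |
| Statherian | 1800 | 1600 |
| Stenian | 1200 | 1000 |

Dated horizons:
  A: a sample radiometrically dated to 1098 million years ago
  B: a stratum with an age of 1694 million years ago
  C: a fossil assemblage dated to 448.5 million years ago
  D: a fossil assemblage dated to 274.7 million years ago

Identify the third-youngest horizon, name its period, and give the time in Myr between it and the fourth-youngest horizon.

A, in the Stenian; 596 million years to B

Smaller Ma means younger, so youngest first: D 274.7 < C 448.5 < A 1098 < B 1694.
Counting 3 along gives A (1098 Ma); the excerpt puts that inside the Stenian, 1200–1000 Ma.
Next in line is B (1694 Ma), and 1694 − 1098 = 596 Myr.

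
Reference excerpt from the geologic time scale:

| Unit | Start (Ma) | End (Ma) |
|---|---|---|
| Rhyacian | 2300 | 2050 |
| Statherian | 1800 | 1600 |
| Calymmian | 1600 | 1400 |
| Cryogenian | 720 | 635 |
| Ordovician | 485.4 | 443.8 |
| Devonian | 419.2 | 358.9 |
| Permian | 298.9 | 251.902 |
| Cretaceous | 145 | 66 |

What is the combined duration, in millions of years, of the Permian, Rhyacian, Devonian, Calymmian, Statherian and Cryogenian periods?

842.298 million years

Duration is start − end for each: (298.9 − 251.902) + (2300 − 2050) + (419.2 − 358.9) + (1600 − 1400) + (1800 − 1600) + (720 − 635).
That is 46.998 + 250 + 60.3 + 200 + 200 + 85, which totals 842.298 million years.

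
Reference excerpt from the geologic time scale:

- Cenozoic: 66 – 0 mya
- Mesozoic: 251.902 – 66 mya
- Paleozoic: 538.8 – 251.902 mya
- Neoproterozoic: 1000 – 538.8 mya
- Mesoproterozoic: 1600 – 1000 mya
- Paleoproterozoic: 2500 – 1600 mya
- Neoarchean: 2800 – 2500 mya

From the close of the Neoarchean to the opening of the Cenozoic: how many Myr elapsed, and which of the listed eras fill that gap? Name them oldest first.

2434 million years; Paleoproterozoic, Mesoproterozoic, Neoproterozoic, Paleozoic, Mesozoic

End of Neoarchean = 2500 Ma; start of Cenozoic = 66 Ma.
Gap = 2500 − 66 = 2434 Myr.
Eras wholly inside 2500–66 Ma: Paleoproterozoic (2500–1600), Mesoproterozoic (1600–1000), Neoproterozoic (1000–538.8), Paleozoic (538.8–251.902), Mesozoic (251.902–66).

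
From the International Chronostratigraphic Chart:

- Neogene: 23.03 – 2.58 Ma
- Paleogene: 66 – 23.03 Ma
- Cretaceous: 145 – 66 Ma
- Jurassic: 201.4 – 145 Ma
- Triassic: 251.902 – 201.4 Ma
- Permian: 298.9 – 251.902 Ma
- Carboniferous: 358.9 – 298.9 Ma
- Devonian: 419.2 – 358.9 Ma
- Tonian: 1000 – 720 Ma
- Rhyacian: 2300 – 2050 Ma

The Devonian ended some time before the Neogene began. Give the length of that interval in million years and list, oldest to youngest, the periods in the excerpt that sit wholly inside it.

335.87 million years; Carboniferous, Permian, Triassic, Jurassic, Cretaceous, Paleogene

The Devonian closes at 358.9 Ma and the Neogene opens at 23.03 Ma, so the interval is 358.9 − 23.03 = 335.87 Myr.
A period fits inside if it starts at or after 358.9 Ma and ends at or before 23.03 Ma; oldest first that gives Carboniferous, Permian, Triassic, Jurassic, Cretaceous, Paleogene.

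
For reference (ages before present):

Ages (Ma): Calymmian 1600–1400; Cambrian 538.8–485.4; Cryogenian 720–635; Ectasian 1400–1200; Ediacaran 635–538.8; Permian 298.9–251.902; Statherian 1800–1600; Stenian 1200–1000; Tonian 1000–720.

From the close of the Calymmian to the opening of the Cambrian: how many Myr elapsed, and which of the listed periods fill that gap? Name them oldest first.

861.2 million years; Ectasian, Stenian, Tonian, Cryogenian, Ediacaran

The Calymmian closes at 1400 Ma and the Cambrian opens at 538.8 Ma, so the interval is 1400 − 538.8 = 861.2 Myr.
A period fits inside if it starts at or after 1400 Ma and ends at or before 538.8 Ma; oldest first that gives Ectasian, Stenian, Tonian, Cryogenian, Ediacaran.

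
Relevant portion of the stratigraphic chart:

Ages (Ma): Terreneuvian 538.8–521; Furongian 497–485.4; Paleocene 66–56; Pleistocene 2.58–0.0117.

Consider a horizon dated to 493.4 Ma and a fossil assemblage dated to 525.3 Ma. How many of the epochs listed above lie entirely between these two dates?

0

The older date is 525.3 Ma and the younger is 493.4 Ma.
No epoch both begins after 525.3 Ma and ends before 493.4 Ma, so the count is 0.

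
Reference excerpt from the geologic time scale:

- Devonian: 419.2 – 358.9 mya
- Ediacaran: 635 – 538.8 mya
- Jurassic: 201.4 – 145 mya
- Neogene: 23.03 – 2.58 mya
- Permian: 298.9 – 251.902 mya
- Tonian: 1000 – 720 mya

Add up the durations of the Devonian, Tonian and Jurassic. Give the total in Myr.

Each duration: Devonian = 60.3; Tonian = 280; Jurassic = 56.4.
Sum: 60.3 + 280 + 56.4 = 396.7 Myr.

396.7 million years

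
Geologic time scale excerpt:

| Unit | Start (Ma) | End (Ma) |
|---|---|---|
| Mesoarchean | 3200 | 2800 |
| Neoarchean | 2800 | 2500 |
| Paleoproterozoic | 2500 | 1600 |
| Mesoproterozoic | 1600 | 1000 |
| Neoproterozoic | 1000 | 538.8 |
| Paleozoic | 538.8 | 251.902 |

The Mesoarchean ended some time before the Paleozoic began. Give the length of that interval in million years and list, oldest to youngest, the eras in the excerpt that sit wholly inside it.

The Mesoarchean closes at 2800 Ma and the Paleozoic opens at 538.8 Ma, so the interval is 2800 − 538.8 = 2261.2 Myr.
An era fits inside if it starts at or after 2800 Ma and ends at or before 538.8 Ma; oldest first that gives Neoarchean, Paleoproterozoic, Mesoproterozoic, Neoproterozoic.

2261.2 million years; Neoarchean, Paleoproterozoic, Mesoproterozoic, Neoproterozoic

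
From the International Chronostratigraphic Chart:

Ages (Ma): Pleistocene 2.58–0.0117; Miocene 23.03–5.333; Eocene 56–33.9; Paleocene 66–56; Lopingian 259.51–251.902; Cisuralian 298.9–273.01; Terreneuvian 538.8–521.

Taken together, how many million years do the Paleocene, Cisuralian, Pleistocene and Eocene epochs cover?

Each duration: Paleocene = 10; Cisuralian = 25.89; Pleistocene = 2.5683; Eocene = 22.1.
Sum: 10 + 25.89 + 2.5683 + 22.1 = 60.5583 Myr.

60.5583 million years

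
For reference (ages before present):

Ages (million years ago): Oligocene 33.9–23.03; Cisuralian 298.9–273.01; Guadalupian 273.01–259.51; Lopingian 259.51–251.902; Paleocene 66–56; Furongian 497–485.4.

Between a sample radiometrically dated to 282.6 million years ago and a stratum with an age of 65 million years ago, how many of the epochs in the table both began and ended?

282.6 Ma sits inside the Cisuralian (298.9–273.01) and 65 Ma inside the Paleocene (66–56); neither of those is wholly between the two dates.
The listed epochs lying completely between them are Guadalupian, Lopingian — 2 in all.

2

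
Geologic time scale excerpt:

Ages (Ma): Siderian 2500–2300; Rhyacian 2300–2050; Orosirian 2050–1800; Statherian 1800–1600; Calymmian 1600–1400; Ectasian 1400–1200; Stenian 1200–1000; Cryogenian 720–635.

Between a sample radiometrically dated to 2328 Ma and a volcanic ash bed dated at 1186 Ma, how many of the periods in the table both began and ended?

The older date is 2328 Ma and the younger is 1186 Ma.
Periods with start < 2328 and end > 1186 Ma: Rhyacian (2300–2050), Orosirian (2050–1800), Statherian (1800–1600), Calymmian (1600–1400), Ectasian (1400–1200).
That is 5 complete periods.

5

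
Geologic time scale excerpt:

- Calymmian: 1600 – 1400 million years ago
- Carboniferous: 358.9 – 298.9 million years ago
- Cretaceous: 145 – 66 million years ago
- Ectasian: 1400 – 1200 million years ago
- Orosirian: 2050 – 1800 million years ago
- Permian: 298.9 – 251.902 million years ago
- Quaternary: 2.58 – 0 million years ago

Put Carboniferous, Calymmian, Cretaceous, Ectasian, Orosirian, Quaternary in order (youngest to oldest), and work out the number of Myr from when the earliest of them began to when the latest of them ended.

Quaternary → Cretaceous → Carboniferous → Ectasian → Calymmian → Orosirian; total span 2050 Myr

Start ages (Ma): Orosirian 2050, Calymmian 1600, Ectasian 1400, Carboniferous 358.9, Cretaceous 145, Quaternary 2.58.
Ordered youngest to oldest: Quaternary, Cretaceous, Carboniferous, Ectasian, Calymmian, Orosirian.
Span = 2050 − 0 = 2050 Myr.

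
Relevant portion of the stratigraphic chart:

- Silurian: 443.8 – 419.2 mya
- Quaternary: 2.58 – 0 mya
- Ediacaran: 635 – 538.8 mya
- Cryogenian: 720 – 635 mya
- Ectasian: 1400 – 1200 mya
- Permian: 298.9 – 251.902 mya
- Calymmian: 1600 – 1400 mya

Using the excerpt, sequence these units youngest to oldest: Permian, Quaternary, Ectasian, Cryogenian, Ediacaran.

Quaternary, Permian, Ediacaran, Cryogenian, Ectasian

Read off each span (Ma): Permian 298.9–251.902; Quaternary 2.58–0; Ectasian 1400–1200; Cryogenian 720–635; Ediacaran 635–538.8.
Larger Ma is older, so oldest→youngest is Ectasian, Cryogenian, Ediacaran, Permian, Quaternary; reverse it for youngest→oldest.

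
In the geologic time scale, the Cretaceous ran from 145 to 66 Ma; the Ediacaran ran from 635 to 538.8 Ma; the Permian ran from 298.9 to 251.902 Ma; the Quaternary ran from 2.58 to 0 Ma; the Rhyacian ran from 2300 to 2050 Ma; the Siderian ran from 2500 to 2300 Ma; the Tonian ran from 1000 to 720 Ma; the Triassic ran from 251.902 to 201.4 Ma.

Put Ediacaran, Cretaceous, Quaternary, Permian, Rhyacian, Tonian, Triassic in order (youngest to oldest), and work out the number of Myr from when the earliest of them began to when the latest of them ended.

From the excerpt: Ediacaran 635–538.8; Cretaceous 145–66; Quaternary 2.58–0; Permian 298.9–251.902; Rhyacian 2300–2050; Tonian 1000–720; Triassic 251.902–201.4 (Ma).
Larger Ma is earlier, so the oldest is Rhyacian and the youngest is Quaternary; youngest to oldest: Quaternary, Cretaceous, Triassic, Permian, Ediacaran, Tonian, Rhyacian.
Oldest start 2300 minus youngest end 0 gives 2300 Myr overall.

Quaternary → Cretaceous → Triassic → Permian → Ediacaran → Tonian → Rhyacian; total span 2300 Myr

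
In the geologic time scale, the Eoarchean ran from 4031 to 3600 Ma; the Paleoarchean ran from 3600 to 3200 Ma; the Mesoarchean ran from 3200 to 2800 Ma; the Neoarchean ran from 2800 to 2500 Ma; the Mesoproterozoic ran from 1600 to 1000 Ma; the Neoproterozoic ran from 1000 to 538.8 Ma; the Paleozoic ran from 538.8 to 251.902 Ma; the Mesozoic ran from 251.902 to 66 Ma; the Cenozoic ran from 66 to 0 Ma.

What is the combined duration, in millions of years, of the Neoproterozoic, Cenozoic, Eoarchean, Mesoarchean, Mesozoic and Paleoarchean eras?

1944.102 million years

Duration is start − end for each: (1000 − 538.8) + (66 − 0) + (4031 − 3600) + (3200 − 2800) + (251.902 − 66) + (3600 − 3200).
That is 461.2 + 66 + 431 + 400 + 185.902 + 400, which totals 1944.102 million years.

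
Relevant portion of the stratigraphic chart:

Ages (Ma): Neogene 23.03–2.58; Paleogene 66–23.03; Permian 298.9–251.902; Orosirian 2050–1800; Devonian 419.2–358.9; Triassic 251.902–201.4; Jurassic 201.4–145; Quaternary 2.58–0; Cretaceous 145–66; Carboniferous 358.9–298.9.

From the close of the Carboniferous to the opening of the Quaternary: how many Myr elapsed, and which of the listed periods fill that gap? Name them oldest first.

296.32 million years; Permian, Triassic, Jurassic, Cretaceous, Paleogene, Neogene

The Carboniferous closes at 298.9 Ma and the Quaternary opens at 2.58 Ma, so the interval is 298.9 − 2.58 = 296.32 Myr.
A period fits inside if it starts at or after 298.9 Ma and ends at or before 2.58 Ma; oldest first that gives Permian, Triassic, Jurassic, Cretaceous, Paleogene, Neogene.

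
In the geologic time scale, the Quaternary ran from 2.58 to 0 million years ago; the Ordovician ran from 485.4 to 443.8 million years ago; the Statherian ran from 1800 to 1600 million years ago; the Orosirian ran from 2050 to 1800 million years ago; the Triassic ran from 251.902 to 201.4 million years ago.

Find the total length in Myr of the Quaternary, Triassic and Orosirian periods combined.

303.082 million years

Duration is start − end for each: (2.58 − 0) + (251.902 − 201.4) + (2050 − 1800).
That is 2.58 + 50.502 + 250, which totals 303.082 million years.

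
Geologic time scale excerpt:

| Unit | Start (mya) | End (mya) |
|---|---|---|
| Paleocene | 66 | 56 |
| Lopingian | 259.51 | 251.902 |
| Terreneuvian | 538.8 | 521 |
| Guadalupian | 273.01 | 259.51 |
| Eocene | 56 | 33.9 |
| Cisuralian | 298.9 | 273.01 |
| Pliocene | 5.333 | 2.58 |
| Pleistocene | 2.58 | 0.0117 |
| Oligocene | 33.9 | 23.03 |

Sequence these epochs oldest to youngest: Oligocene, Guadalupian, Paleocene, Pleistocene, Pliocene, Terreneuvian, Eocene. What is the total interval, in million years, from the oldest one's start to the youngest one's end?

Terreneuvian, Guadalupian, Paleocene, Eocene, Oligocene, Pliocene, Pleistocene; total span 538.7883 Myr

Start ages (Ma): Terreneuvian 538.8, Guadalupian 273.01, Paleocene 66, Eocene 56, Oligocene 33.9, Pliocene 5.333, Pleistocene 2.58.
Ordered oldest to youngest: Terreneuvian, Guadalupian, Paleocene, Eocene, Oligocene, Pliocene, Pleistocene.
Span = 538.8 − 0.0117 = 538.7883 Myr.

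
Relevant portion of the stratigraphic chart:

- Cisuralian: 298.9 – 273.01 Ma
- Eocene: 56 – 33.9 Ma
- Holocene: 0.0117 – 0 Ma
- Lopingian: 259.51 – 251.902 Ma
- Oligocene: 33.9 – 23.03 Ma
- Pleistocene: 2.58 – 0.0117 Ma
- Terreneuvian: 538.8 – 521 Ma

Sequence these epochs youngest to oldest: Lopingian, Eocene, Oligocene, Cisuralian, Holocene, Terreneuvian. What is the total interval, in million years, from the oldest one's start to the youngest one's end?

Holocene, Oligocene, Eocene, Lopingian, Cisuralian, Terreneuvian; total span 538.8 Myr

Start ages (Ma): Terreneuvian 538.8, Cisuralian 298.9, Lopingian 259.51, Eocene 56, Oligocene 33.9, Holocene 0.0117.
Ordered youngest to oldest: Holocene, Oligocene, Eocene, Lopingian, Cisuralian, Terreneuvian.
Span = 538.8 − 0 = 538.8 Myr.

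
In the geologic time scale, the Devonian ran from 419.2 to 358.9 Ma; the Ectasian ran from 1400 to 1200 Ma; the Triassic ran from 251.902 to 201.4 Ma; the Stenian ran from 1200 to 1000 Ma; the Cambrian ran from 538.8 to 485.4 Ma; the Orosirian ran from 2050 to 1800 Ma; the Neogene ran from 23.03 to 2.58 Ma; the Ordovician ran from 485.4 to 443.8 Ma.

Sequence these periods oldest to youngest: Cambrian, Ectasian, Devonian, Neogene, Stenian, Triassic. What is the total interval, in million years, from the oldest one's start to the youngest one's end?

Ectasian → Stenian → Cambrian → Devonian → Triassic → Neogene; total span 1397.42 Myr

Start ages (Ma): Ectasian 1400, Stenian 1200, Cambrian 538.8, Devonian 419.2, Triassic 251.902, Neogene 23.03.
Ordered oldest to youngest: Ectasian, Stenian, Cambrian, Devonian, Triassic, Neogene.
Span = 1400 − 2.58 = 1397.42 Myr.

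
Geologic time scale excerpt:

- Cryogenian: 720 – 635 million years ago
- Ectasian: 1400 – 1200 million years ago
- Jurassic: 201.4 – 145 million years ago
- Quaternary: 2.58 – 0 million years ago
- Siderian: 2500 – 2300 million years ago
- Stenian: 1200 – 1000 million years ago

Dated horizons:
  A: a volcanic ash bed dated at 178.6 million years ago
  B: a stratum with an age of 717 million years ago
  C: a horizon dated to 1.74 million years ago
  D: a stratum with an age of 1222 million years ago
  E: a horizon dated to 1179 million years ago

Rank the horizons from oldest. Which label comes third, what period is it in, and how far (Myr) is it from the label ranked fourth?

B, in the Cryogenian; 538.4 million years to A

Sorted oldest-first by Ma: D (1222), E (1179), B (717), A (178.6), C (1.74).
The third oldest is B at 717 Ma, which lies in 720–635 Ma: the Cryogenian.
The fourth oldest is A at 178.6 Ma; separation = |717 − 178.6| = 538.4 Myr.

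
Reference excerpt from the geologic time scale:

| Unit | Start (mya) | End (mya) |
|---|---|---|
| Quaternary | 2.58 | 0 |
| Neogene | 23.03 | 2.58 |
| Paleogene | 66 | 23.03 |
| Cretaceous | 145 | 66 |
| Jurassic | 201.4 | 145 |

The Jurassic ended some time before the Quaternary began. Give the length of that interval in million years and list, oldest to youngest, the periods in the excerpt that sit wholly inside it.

End of Jurassic = 145 Ma; start of Quaternary = 2.58 Ma.
Gap = 145 − 2.58 = 142.42 Myr.
Periods wholly inside 145–2.58 Ma: Cretaceous (145–66), Paleogene (66–23.03), Neogene (23.03–2.58).

142.42 million years; Cretaceous, Paleogene, Neogene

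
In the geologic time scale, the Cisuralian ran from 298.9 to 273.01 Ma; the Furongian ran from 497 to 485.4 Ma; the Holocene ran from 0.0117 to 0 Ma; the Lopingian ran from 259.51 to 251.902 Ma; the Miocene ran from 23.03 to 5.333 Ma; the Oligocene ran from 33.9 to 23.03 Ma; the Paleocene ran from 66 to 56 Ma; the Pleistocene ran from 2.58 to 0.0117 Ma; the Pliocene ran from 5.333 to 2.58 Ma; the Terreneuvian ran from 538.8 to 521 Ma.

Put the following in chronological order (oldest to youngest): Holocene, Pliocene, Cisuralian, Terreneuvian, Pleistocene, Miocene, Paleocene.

Read off each span (Ma): Holocene 0.0117–0; Pliocene 5.333–2.58; Cisuralian 298.9–273.01; Terreneuvian 538.8–521; Pleistocene 2.58–0.0117; Miocene 23.03–5.333; Paleocene 66–56.
Larger Ma is older, so oldest→youngest is Terreneuvian, Cisuralian, Paleocene, Miocene, Pliocene, Pleistocene, Holocene.

Terreneuvian, Cisuralian, Paleocene, Miocene, Pliocene, Pleistocene, Holocene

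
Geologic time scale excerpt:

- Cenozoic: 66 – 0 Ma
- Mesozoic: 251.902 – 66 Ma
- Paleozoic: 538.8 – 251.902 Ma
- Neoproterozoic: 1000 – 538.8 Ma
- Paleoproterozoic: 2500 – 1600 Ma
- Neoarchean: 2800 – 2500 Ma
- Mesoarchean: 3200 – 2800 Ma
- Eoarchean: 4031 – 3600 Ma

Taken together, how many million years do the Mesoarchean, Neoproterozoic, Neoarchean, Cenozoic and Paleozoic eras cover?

Duration is start − end for each: (3200 − 2800) + (1000 − 538.8) + (2800 − 2500) + (66 − 0) + (538.8 − 251.902).
That is 400 + 461.2 + 300 + 66 + 286.898, which totals 1514.098 million years.

1514.098 million years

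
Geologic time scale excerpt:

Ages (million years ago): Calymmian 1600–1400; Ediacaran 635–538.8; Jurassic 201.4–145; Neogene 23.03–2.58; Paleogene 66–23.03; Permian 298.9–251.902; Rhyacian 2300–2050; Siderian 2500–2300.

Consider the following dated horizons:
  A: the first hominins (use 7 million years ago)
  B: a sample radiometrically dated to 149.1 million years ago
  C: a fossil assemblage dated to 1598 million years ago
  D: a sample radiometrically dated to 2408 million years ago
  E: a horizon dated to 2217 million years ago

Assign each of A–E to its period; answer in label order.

Match each age against the start–end ranges in the excerpt: A = 7 Ma → Neogene (23.03–2.58); B = 149.1 Ma → Jurassic (201.4–145); C = 1598 Ma → Calymmian (1600–1400); D = 2408 Ma → Siderian (2500–2300); E = 2217 Ma → Rhyacian (2300–2050).

A — Neogene; B — Jurassic; C — Calymmian; D — Siderian; E — Rhyacian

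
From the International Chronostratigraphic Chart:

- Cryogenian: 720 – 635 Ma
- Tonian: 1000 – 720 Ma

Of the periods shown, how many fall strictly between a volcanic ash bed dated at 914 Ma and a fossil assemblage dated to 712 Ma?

The older date is 914 Ma and the younger is 712 Ma.
No period both begins after 914 Ma and ends before 712 Ma, so the count is 0.

0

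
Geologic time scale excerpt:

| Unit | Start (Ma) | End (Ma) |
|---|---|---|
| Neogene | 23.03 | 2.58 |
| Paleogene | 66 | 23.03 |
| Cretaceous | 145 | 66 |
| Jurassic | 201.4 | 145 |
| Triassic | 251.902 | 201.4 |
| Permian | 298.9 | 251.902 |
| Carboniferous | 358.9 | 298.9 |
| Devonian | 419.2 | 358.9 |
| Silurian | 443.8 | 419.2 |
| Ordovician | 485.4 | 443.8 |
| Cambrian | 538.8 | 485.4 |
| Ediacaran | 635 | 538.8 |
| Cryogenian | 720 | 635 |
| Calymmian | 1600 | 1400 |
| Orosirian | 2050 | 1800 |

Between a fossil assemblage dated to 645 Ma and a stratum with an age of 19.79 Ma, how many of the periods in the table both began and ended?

The older date is 645 Ma and the younger is 19.79 Ma.
Periods with start < 645 and end > 19.79 Ma: Ediacaran (635–538.8), Cambrian (538.8–485.4), Ordovician (485.4–443.8), Silurian (443.8–419.2), Devonian (419.2–358.9), Carboniferous (358.9–298.9), Permian (298.9–251.902), Triassic (251.902–201.4), Jurassic (201.4–145), Cretaceous (145–66), Paleogene (66–23.03).
That is 11 complete periods.

11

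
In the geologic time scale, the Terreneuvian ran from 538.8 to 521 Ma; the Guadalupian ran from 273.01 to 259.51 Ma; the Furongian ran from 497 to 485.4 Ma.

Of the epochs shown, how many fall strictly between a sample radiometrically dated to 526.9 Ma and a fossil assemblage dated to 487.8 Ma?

0

The older date is 526.9 Ma and the younger is 487.8 Ma.
No epoch both begins after 526.9 Ma and ends before 487.8 Ma, so the count is 0.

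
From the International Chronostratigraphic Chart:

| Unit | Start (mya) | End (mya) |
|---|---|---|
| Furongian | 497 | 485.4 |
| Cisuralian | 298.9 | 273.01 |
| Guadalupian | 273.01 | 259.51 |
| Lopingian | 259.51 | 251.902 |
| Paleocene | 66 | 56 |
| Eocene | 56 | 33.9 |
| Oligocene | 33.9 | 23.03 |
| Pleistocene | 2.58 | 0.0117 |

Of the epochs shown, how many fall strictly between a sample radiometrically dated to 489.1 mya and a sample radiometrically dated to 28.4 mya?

489.1 Ma sits inside the Furongian (497–485.4) and 28.4 Ma inside the Oligocene (33.9–23.03); neither of those is wholly between the two dates.
The listed epochs lying completely between them are Cisuralian, Guadalupian, Lopingian, Paleocene, Eocene — 5 in all.

5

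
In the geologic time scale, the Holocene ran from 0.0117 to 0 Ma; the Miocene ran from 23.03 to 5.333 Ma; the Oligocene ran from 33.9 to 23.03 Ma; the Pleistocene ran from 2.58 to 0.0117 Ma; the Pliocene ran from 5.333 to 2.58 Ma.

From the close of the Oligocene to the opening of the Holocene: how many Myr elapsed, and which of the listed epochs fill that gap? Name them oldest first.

23.0183 million years; Miocene, Pliocene, Pleistocene

The Oligocene closes at 23.03 Ma and the Holocene opens at 0.0117 Ma, so the interval is 23.03 − 0.0117 = 23.0183 Myr.
An epoch fits inside if it starts at or after 23.03 Ma and ends at or before 0.0117 Ma; oldest first that gives Miocene, Pliocene, Pleistocene.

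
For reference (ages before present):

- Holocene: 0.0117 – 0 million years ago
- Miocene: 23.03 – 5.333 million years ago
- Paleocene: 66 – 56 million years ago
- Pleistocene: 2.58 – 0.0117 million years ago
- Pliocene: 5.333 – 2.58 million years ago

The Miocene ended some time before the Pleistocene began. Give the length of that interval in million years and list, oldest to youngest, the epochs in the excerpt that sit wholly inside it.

2.753 million years; Pliocene

End of Miocene = 5.333 Ma; start of Pleistocene = 2.58 Ma.
Gap = 5.333 − 2.58 = 2.753 Myr.
Epochs wholly inside 5.333–2.58 Ma: Pliocene (5.333–2.58).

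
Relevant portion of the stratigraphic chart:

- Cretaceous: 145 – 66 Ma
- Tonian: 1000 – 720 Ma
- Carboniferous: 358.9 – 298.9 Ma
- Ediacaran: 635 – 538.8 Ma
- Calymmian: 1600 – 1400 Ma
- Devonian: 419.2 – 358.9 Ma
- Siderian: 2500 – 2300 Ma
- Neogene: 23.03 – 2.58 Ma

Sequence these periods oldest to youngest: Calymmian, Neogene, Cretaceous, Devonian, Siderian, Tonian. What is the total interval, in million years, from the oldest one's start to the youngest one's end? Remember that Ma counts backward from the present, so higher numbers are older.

Siderian, Calymmian, Tonian, Devonian, Cretaceous, Neogene; total span 2497.42 Myr

Start ages (Ma): Siderian 2500, Calymmian 1600, Tonian 1000, Devonian 419.2, Cretaceous 145, Neogene 23.03.
Ordered oldest to youngest: Siderian, Calymmian, Tonian, Devonian, Cretaceous, Neogene.
Span = 2500 − 2.58 = 2497.42 Myr.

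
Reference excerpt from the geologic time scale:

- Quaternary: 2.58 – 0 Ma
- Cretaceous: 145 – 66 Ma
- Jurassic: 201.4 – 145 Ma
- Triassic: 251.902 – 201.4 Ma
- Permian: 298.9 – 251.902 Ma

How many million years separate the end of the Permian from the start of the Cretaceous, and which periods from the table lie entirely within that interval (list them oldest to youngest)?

End of Permian = 251.902 Ma; start of Cretaceous = 145 Ma.
Gap = 251.902 − 145 = 106.902 Myr.
Periods wholly inside 251.902–145 Ma: Triassic (251.902–201.4), Jurassic (201.4–145).

106.902 million years; Triassic, Jurassic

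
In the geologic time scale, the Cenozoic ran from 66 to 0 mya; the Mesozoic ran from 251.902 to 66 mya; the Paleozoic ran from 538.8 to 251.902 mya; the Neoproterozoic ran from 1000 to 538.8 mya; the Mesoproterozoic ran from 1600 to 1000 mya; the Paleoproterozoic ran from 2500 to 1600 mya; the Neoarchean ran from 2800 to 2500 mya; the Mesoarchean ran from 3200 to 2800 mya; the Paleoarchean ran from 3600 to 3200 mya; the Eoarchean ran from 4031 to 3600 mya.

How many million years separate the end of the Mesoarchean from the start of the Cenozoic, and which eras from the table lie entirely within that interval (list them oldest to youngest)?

2734 million years; Neoarchean, Paleoproterozoic, Mesoproterozoic, Neoproterozoic, Paleozoic, Mesozoic

End of Mesoarchean = 2800 Ma; start of Cenozoic = 66 Ma.
Gap = 2800 − 66 = 2734 Myr.
Eras wholly inside 2800–66 Ma: Neoarchean (2800–2500), Paleoproterozoic (2500–1600), Mesoproterozoic (1600–1000), Neoproterozoic (1000–538.8), Paleozoic (538.8–251.902), Mesozoic (251.902–66).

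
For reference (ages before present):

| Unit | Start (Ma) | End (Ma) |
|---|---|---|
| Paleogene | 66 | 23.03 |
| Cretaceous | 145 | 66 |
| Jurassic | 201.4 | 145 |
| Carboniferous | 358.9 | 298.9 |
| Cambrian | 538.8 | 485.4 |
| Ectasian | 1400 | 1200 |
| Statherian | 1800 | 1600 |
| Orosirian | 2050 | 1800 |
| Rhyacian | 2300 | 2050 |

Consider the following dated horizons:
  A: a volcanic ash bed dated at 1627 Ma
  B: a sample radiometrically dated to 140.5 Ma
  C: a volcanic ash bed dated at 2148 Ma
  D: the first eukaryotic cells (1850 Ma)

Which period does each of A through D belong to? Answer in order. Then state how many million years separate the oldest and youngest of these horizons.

A — Statherian; B — Cretaceous; C — Rhyacian; D — Orosirian; span 2007.5 million years

A: 1627 Ma lies in 1800–1600 Ma, so Statherian.
B: 140.5 Ma lies in 145–66 Ma, so Cretaceous.
C: 2148 Ma lies in 2300–2050 Ma, so Rhyacian.
D: 1850 Ma lies in 2050–1800 Ma, so Orosirian.
Oldest = 2148 Ma, youngest = 140.5 Ma → span 2007.5 Myr.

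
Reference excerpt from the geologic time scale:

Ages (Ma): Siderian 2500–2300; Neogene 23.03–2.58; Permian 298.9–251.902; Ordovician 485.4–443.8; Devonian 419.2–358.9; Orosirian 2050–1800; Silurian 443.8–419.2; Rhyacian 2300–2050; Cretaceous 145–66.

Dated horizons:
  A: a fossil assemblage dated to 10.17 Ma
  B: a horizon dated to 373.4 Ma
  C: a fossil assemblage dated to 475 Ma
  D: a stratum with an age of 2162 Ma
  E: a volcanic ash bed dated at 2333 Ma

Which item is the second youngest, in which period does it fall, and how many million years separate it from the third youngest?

Sorted youngest-first by Ma: A (10.17), B (373.4), C (475), D (2162), E (2333).
The second youngest is B at 373.4 Ma, which lies in 419.2–358.9 Ma: the Devonian.
The third youngest is C at 475 Ma; separation = |373.4 − 475| = 101.6 Myr.

B, in the Devonian; 101.6 million years to C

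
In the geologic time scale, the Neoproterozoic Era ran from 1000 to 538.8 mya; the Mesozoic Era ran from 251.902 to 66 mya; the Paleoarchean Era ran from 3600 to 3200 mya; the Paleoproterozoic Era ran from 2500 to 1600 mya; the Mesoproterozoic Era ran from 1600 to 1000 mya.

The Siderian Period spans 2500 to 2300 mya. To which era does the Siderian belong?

Paleoproterozoic

The Siderian (2500–2300 Ma) lies entirely within 2500–1600 Ma, the Paleoproterozoic Era.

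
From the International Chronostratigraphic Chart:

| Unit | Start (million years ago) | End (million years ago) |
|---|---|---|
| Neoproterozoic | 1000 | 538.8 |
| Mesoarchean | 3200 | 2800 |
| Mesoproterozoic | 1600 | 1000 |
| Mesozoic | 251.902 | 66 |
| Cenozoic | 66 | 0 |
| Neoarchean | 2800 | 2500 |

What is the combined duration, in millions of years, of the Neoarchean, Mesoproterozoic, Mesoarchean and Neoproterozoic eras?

Duration is start − end for each: (2800 − 2500) + (1600 − 1000) + (3200 − 2800) + (1000 − 538.8).
That is 300 + 600 + 400 + 461.2, which totals 1761.2 million years.

1761.2 million years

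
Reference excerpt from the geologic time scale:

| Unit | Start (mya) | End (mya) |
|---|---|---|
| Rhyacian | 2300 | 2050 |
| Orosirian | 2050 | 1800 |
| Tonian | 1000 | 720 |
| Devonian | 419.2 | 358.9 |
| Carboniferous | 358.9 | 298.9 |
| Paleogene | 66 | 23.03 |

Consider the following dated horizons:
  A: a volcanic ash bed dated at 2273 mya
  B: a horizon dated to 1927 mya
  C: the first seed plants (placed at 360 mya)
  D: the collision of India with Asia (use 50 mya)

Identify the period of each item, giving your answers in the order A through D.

A: 2273 Ma lies in 2300–2050 Ma, so Rhyacian.
B: 1927 Ma lies in 2050–1800 Ma, so Orosirian.
C: 360 Ma lies in 419.2–358.9 Ma, so Devonian.
D: 50 Ma lies in 66–23.03 Ma, so Paleogene.

A — Rhyacian; B — Orosirian; C — Devonian; D — Paleogene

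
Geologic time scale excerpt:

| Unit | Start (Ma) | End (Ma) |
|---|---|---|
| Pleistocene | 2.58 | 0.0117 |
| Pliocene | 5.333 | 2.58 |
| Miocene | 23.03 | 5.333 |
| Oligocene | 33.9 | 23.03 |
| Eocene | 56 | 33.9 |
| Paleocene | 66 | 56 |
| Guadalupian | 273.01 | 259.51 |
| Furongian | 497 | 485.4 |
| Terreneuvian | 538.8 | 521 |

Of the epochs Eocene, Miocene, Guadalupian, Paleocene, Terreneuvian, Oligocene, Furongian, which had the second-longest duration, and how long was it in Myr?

Terreneuvian, 17.8 million years

Start − end for each: Eocene 56 − 33.9 = 22.1; Miocene 23.03 − 5.333 = 17.697; Guadalupian 273.01 − 259.51 = 13.5; Paleocene 66 − 56 = 10; Terreneuvian 538.8 − 521 = 17.8; Oligocene 33.9 − 23.03 = 10.87; Furongian 497 − 485.4 = 11.6.
Ranking these from longest: Eocene > Terreneuvian > Miocene > Guadalupian > Furongian > Oligocene > Paleocene.
Position 2 in that ranking is Terreneuvian, which lasted 17.8 Myr.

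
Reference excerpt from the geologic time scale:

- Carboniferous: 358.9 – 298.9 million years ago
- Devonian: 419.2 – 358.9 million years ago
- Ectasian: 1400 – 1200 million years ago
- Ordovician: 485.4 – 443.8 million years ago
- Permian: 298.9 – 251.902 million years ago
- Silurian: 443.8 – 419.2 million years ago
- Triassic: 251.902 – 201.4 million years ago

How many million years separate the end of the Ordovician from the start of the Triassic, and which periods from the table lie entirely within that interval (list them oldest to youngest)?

191.898 million years; Silurian, Devonian, Carboniferous, Permian

The Ordovician closes at 443.8 Ma and the Triassic opens at 251.902 Ma, so the interval is 443.8 − 251.902 = 191.898 Myr.
A period fits inside if it starts at or after 443.8 Ma and ends at or before 251.902 Ma; oldest first that gives Silurian, Devonian, Carboniferous, Permian.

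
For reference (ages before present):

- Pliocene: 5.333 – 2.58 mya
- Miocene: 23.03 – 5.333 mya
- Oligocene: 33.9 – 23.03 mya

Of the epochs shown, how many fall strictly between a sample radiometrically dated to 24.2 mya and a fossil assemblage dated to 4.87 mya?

1

The older date is 24.2 Ma and the younger is 4.87 Ma.
Epochs with start < 24.2 and end > 4.87 Ma: Miocene (23.03–5.333).
That is 1 complete epoch.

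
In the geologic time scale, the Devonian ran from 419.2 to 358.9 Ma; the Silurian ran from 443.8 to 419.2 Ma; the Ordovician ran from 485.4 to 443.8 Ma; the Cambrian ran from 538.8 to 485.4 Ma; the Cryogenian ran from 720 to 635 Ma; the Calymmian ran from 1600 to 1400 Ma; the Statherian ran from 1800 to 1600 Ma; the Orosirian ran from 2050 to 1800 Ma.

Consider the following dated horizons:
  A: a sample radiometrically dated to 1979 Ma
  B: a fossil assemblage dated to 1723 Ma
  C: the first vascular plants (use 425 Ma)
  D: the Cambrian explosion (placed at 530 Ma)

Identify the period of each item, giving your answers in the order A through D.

Match each age against the start–end ranges in the excerpt: A = 1979 Ma → Orosirian (2050–1800); B = 1723 Ma → Statherian (1800–1600); C = 425 Ma → Silurian (443.8–419.2); D = 530 Ma → Cambrian (538.8–485.4).

A — Orosirian; B — Statherian; C — Silurian; D — Cambrian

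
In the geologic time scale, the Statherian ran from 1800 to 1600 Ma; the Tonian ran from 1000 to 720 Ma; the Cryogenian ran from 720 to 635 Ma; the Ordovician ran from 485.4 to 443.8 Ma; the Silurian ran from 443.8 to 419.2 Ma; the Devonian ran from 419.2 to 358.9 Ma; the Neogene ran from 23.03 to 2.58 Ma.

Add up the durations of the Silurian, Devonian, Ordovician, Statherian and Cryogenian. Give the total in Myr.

Each duration: Silurian = 24.6; Devonian = 60.3; Ordovician = 41.6; Statherian = 200; Cryogenian = 85.
Sum: 24.6 + 60.3 + 41.6 + 200 + 85 = 411.5 Myr.

411.5 million years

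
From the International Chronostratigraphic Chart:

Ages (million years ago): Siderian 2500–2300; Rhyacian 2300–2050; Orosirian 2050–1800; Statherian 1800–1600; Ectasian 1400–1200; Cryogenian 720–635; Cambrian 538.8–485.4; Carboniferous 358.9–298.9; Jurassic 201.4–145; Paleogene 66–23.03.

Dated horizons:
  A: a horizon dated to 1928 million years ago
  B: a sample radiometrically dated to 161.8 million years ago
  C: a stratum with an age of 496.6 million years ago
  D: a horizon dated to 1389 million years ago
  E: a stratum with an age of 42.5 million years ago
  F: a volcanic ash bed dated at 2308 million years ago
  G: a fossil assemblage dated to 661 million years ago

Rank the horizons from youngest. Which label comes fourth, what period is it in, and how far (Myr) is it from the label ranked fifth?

G, in the Cryogenian; 728 million years to D

Sorted youngest-first by Ma: E (42.5), B (161.8), C (496.6), G (661), D (1389), A (1928), F (2308).
The fourth youngest is G at 661 Ma, which lies in 720–635 Ma: the Cryogenian.
The fifth youngest is D at 1389 Ma; separation = |661 − 1389| = 728 Myr.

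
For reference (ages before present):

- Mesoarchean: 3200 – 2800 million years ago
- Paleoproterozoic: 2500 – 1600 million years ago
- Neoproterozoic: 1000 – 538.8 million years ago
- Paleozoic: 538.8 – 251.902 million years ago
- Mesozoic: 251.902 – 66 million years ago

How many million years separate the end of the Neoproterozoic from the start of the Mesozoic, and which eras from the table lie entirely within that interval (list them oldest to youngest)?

286.898 million years; Paleozoic

The Neoproterozoic closes at 538.8 Ma and the Mesozoic opens at 251.902 Ma, so the interval is 538.8 − 251.902 = 286.898 Myr.
An era fits inside if it starts at or after 538.8 Ma and ends at or before 251.902 Ma; oldest first that gives Paleozoic.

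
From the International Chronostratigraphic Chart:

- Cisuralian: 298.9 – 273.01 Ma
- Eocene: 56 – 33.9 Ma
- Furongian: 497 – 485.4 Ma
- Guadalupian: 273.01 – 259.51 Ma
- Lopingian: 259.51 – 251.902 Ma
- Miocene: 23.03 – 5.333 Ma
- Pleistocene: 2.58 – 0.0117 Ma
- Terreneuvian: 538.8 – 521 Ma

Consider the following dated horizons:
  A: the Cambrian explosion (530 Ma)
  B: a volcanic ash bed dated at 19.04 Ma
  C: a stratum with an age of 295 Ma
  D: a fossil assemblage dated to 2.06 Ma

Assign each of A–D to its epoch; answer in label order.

A — Terreneuvian; B — Miocene; C — Cisuralian; D — Pleistocene

A: 530 Ma lies in 538.8–521 Ma, so Terreneuvian.
B: 19.04 Ma lies in 23.03–5.333 Ma, so Miocene.
C: 295 Ma lies in 298.9–273.01 Ma, so Cisuralian.
D: 2.06 Ma lies in 2.58–0.0117 Ma, so Pleistocene.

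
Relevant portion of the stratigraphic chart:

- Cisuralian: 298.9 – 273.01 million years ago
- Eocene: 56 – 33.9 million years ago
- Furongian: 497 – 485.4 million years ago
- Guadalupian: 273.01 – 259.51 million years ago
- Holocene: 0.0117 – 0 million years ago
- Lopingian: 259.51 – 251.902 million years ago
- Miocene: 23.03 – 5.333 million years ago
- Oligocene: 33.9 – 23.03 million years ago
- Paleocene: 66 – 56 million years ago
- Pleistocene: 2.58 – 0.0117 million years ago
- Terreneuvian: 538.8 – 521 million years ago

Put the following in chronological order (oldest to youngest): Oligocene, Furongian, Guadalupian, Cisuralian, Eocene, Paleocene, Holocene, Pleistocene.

Sorting by start age (descending Ma, since larger Ma = older): Furongian began 497, Cisuralian began 298.9, Guadalupian began 273.01, Paleocene began 66, Eocene began 56, Oligocene began 33.9, Pleistocene began 2.58, Holocene began 0.0117.

Furongian, Cisuralian, Guadalupian, Paleocene, Eocene, Oligocene, Pleistocene, Holocene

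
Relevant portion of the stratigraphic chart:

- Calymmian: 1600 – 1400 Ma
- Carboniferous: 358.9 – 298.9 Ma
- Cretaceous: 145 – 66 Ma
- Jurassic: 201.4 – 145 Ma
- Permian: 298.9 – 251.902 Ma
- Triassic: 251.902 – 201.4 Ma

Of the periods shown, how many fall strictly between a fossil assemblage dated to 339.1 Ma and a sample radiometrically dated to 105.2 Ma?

The older date is 339.1 Ma and the younger is 105.2 Ma.
Periods with start < 339.1 and end > 105.2 Ma: Permian (298.9–251.902), Triassic (251.902–201.4), Jurassic (201.4–145).
That is 3 complete periods.

3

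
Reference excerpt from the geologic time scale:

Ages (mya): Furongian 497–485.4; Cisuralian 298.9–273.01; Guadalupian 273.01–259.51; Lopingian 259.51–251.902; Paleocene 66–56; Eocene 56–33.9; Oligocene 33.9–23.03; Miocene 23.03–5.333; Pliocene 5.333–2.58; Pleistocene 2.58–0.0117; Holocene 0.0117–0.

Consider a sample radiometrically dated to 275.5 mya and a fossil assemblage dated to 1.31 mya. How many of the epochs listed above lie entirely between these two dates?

275.5 Ma sits inside the Cisuralian (298.9–273.01) and 1.31 Ma inside the Pleistocene (2.58–0.0117); neither of those is wholly between the two dates.
The listed epochs lying completely between them are Guadalupian, Lopingian, Paleocene, Eocene, Oligocene, Miocene, Pliocene — 7 in all.

7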